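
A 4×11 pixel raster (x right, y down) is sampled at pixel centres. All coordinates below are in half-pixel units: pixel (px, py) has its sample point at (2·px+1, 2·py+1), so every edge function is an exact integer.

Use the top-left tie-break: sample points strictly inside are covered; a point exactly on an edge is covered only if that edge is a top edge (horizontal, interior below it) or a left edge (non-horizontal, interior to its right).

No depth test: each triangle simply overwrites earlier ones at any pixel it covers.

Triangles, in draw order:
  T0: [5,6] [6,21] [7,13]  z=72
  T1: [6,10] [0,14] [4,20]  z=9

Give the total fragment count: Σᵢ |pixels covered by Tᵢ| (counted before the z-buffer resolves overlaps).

T0:
  2·area = 23  (B↔C swapped to make it positive)
  edge (5, 6)→(7, 13): d=(2,7) right/bottom  bias=-1
  edge (7, 13)→(6, 21): d=(-1,8) right/bottom  bias=-1
  edge (6, 21)→(5, 6): d=(-1,-15) top-left  bias=+0
    (3,6)@(7, 13): e=[0,0,23] → ·  [on edge]
  covered (0 px):
    · · · ·
    · · · ·
    · · · ·
    · · · ·
    · · · ·
    · · · ·
    · · · ·
    · · · ·
    · · · ·
    · · · ·
    · · · ·
T1:
  2·area = 52  (B↔C swapped to make it positive)
  edge (6, 10)→(4, 20): d=(-2,10) right/bottom  bias=-1
  edge (4, 20)→(0, 14): d=(-4,-6) top-left  bias=+0
  edge (0, 14)→(6, 10): d=(6,-4) top-left  bias=+0
    (3,2)@(7, 5): e=[0,78,-26] → ·  [on edge]
    (2,5)@(5, 11): e=[8,42,2] → █
    (3,5)@(7, 11): e=[-12,54,10] → ·
    (1,6)@(3, 13): e=[24,22,6] → █
    (3,6)@(7, 13): e=[-16,46,22] → ·
    (0,7)@(1, 15): e=[40,2,10] → █
    (2,7)@(5, 15): e=[0,26,26] → ·  [on edge]
    (0,8)@(1, 17): e=[36,-6,22] → ·
    (1,8)@(3, 17): e=[16,6,30] → █
    (2,8)@(5, 17): e=[-4,18,38] → ·
    (1,9)@(3, 19): e=[12,-2,42] → ·
  covered (6 px):
    · · · ·
    · · · ·
    · · · ·
    · · · ·
    · · · ·
    · · █ ·
    · █ █ ·
    █ █ · ·
    · █ · ·
    · · · ·
    · · · ·

Answer: 6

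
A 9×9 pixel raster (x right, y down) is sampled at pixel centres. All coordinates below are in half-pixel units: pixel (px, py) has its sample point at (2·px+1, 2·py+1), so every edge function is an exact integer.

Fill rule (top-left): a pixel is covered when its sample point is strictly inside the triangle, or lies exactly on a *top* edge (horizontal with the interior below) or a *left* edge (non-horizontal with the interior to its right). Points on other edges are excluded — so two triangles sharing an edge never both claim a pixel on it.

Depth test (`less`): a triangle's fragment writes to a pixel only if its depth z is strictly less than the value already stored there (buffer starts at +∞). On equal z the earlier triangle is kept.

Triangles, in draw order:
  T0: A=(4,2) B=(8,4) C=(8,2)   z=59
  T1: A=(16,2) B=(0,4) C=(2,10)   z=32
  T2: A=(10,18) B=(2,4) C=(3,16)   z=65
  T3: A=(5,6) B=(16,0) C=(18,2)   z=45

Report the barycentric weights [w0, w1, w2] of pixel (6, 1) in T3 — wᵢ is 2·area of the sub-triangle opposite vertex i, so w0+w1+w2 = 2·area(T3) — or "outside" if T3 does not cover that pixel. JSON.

T0:
  2·area = 8  (B↔C swapped to make it positive)
  edge (4, 2)→(8, 2): d=(4,0) top-left  bias=+0
  edge (8, 2)→(8, 4): d=(0,2) right/bottom  bias=-1
  edge (8, 4)→(4, 2): d=(-4,-2) top-left  bias=+0
    (3,1)@(7, 3): e=[4,2,2] → X
    (4,1)@(9, 3): e=[4,-2,6] → .
    (3,2)@(7, 5): e=[12,2,-6] → .
  covered (1 px):
    . . . . . . . . .
    . . . X . . . . .
    . . . . . . . . .
    . . . . . . . . .
    . . . . . . . . .
    . . . . . . . . .
    . . . . . . . . .
    . . . . . . . . .
    . . . . . . . . .
T1:
  2·area = 100  (B↔C swapped to make it positive)
  edge (16, 2)→(2, 10): d=(-14,8) right/bottom  bias=-1
  edge (2, 10)→(0, 4): d=(-2,-6) top-left  bias=+0
  edge (0, 4)→(16, 2): d=(16,-2) top-left  bias=+0
    (4,1)@(9, 3): e=[42,56,2] → X
    (5,1)@(11, 3): e=[26,68,6] → X
    (6,1)@(13, 3): e=[10,80,10] → X
    (7,1)@(15, 3): e=[-6,92,14] → .
    (0,2)@(1, 5): e=[78,4,18] → X
    (1,2)@(3, 5): e=[62,16,22] → X
    (2,2)@(5, 5): e=[46,28,26] → X
    (3,2)@(7, 5): e=[30,40,30] → X
    (5,2)@(11, 5): e=[-2,64,38] → .
    (6,2)@(13, 5): e=[-18,76,42] → .
    (0,3)@(1, 7): e=[50,0,50] → X  [on edge]
    (4,3)@(9, 7): e=[-14,48,66] → .
    (1,6)@(3, 13): e=[-50,0,150] → .  [on edge]
  covered (13 px):
    . . . . . . . . .
    . . . . X X X . .
    X X X X X . . . .
    X X X X . . . . .
    . X . . . . . . .
    . . . . . . . . .
    . . . . . . . . .
    . . . . . . . . .
    . . . . . . . . .
T2:
  2·area = 82  (B↔C swapped to make it positive)
  edge (10, 18)→(3, 16): d=(-7,-2) top-left  bias=+0
  edge (3, 16)→(2, 4): d=(-1,-12) top-left  bias=+0
  edge (2, 4)→(10, 18): d=(8,14) right/bottom  bias=-1
    (1,3)@(3, 7): e=[63,9,10] → X
    (2,3)@(5, 7): e=[67,33,-18] → .
    (1,4)@(3, 9): e=[49,7,26] → X
    (2,4)@(5, 9): e=[53,31,-2] → .
    (1,5)@(3, 11): e=[35,5,42] → X
    (2,5)@(5, 11): e=[39,29,14] → X
    (3,5)@(7, 11): e=[43,53,-14] → .
    (1,6)@(3, 13): e=[21,3,58] → X
    (3,6)@(7, 13): e=[29,51,2] → X
    (4,6)@(9, 13): e=[33,75,-26] → .
    (1,7)@(3, 15): e=[7,1,74] → X
    (4,7)@(9, 15): e=[19,73,-10] → .
  covered (12 px):
    . . . . . . . . .
    . . . . . . . . .
    . . . . . . . . .
    . X . . . . . . .
    . X . . . . . . .
    . X X . . . . . .
    . X X X . . . . .
    . X X X . . . . .
    . . . X X . . . .
T3:
  2·area = 34
  edge (5, 6)→(16, 0): d=(11,-6) top-left  bias=+0
  edge (16, 0)→(18, 2): d=(2,2) right/bottom  bias=-1
  edge (18, 2)→(5, 6): d=(-13,4) right/bottom  bias=-1
    (7,0)@(15, 1): e=[5,4,25] → X
    (8,0)@(17, 1): e=[17,0,17] → .  [on edge]
    (5,1)@(11, 3): e=[3,16,15] → X
    (6,1)@(13, 3): e=[15,12,7] → X
    (7,1)@(15, 3): e=[27,8,-1] → .
    (3,2)@(7, 5): e=[1,28,5] → X
    (4,2)@(9, 5): e=[13,24,-3] → .
    (5,2)@(11, 5): e=[25,20,-11] → .
    (6,2)@(13, 5): e=[37,16,-19] → .
    (3,3)@(7, 7): e=[23,32,-21] → .
  covered (4 px):
    . . . . . . . X .
    . . . . . X X . .
    . . . X . . . . .
    . . . . . . . . .
    . . . . . . . . .
    . . . . . . . . .
    . . . . . . . . .
    . . . . . . . . .
    . . . . . . . . .

Result: [12,7,15]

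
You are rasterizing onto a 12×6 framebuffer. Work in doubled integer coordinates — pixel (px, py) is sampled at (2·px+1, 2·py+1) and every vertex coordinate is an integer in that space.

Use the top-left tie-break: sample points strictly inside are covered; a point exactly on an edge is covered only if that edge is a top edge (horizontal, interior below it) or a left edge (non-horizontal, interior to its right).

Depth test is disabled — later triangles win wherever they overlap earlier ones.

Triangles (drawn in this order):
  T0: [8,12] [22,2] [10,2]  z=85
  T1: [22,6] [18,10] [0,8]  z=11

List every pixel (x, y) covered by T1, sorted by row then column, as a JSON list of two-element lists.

T0:
  2·area = 120  (B↔C swapped to make it positive)
  edge (8, 12)→(10, 2): d=(2,-10) top-left  bias=+0
  edge (10, 2)→(22, 2): d=(12,0) top-left  bias=+0
  edge (22, 2)→(8, 12): d=(-14,10) right/bottom  bias=-1
    (5,1)@(11, 3): e=[12,12,96] → X
    (6,1)@(13, 3): e=[32,12,76] → X
    (7,1)@(15, 3): e=[52,12,56] → X
    (8,1)@(17, 3): e=[72,12,36] → X
    (9,1)@(19, 3): e=[92,12,16] → X
    (10,1)@(21, 3): e=[112,12,-4] → .
    (5,2)@(11, 5): e=[16,36,68] → X
    (9,2)@(19, 5): e=[96,36,-12] → .
    (4,3)@(9, 7): e=[0,60,60] → X  [on edge]
    (7,3)@(15, 7): e=[60,60,0] → .  [on edge]
    (8,3)@(17, 7): e=[80,60,-20] → .
    (4,4)@(9, 9): e=[4,84,32] → X
  covered (15 px):
    . . . . . . . . . . . .
    . . . . . X X X X X . .
    . . . . . X X X X . . .
    . . . . X X X . . . . .
    . . . . X X . . . . . .
    . . . . X . . . . . . .
T1:
  2·area = 80
  edge (22, 6)→(18, 10): d=(-4,4) right/bottom  bias=-1
  edge (18, 10)→(0, 8): d=(-18,-2) top-left  bias=+0
  edge (0, 8)→(22, 6): d=(22,-2) top-left  bias=+0
    (11,2)@(23, 5): e=[0,100,-20] → .  [on edge]
    (5,3)@(11, 7): e=[40,40,0] → X  [on edge]
    (6,3)@(13, 7): e=[32,44,4] → X
    (7,3)@(15, 7): e=[24,48,8] → X
    (8,3)@(17, 7): e=[16,52,12] → X
    (9,3)@(19, 7): e=[8,56,16] → X
    (10,3)@(21, 7): e=[0,60,20] → .  [on edge]
    (4,4)@(9, 9): e=[40,0,40] → X  [on edge]
    (9,4)@(19, 9): e=[0,20,60] → .  [on edge]
    (4,5)@(9, 11): e=[32,-36,84] → .
    (5,5)@(11, 11): e=[24,-32,88] → .
    (6,5)@(13, 11): e=[16,-28,92] → .
    (8,5)@(17, 11): e=[0,-20,100] → .  [on edge]
  covered (10 px):
    . . . . . . . . . . . .
    . . . . . . . . . . . .
    . . . . . . . . . . . .
    . . . . . X X X X X . .
    . . . . X X X X X . . .
    . . . . . . . . . . . .

Final: [[5,3],[6,3],[7,3],[8,3],[9,3],[4,4],[5,4],[6,4],[7,4],[8,4]]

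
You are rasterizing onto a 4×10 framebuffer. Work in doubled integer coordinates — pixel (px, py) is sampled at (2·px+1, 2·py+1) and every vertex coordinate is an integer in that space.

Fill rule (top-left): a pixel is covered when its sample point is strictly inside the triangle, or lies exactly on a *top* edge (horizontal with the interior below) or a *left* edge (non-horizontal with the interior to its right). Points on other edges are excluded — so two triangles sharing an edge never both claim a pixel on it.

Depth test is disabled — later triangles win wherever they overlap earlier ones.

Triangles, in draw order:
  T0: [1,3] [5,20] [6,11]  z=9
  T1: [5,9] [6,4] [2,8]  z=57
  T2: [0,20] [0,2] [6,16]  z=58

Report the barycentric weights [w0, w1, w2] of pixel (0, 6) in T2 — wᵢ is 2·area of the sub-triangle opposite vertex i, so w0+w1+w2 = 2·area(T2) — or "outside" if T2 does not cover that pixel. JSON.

T0:
  2·area = 53  (B↔C swapped to make it positive)
  edge (1, 3)→(6, 11): d=(5,8) right/bottom  bias=-1
  edge (6, 11)→(5, 20): d=(-1,9) right/bottom  bias=-1
  edge (5, 20)→(1, 3): d=(-4,-17) top-left  bias=+0
    (0,1)@(1, 3): e=[0,53,0] → .  [on edge]
    (1,3)@(3, 7): e=[4,31,18] → X
    (2,3)@(5, 7): e=[-12,13,52] → .
    (1,4)@(3, 9): e=[14,29,10] → X
    (2,4)@(5, 9): e=[-2,11,44] → .
    (1,5)@(3, 11): e=[24,27,2] → X
    (2,5)@(5, 11): e=[8,9,36] → X
    (3,5)@(7, 11): e=[-8,-9,70] → .
    (1,6)@(3, 13): e=[34,25,-6] → .
    (2,6)@(5, 13): e=[18,7,28] → X
    (3,6)@(7, 13): e=[2,-11,62] → .
    (2,7)@(5, 15): e=[28,5,20] → X
  covered (8 px):
    . . . .
    . . . .
    . . . .
    . X . .
    . X . .
    . X X .
    . . X .
    . . X .
    . . X .
    . . X .
T1:
  2·area = 16  (B↔C swapped to make it positive)
  edge (5, 9)→(2, 8): d=(-3,-1) top-left  bias=+0
  edge (2, 8)→(6, 4): d=(4,-4) top-left  bias=+0
  edge (6, 4)→(5, 9): d=(-1,5) right/bottom  bias=-1
    (3,1)@(7, 3): e=[20,0,-4] → .  [on edge]
    (2,2)@(5, 5): e=[12,0,4] → X  [on edge]
    (3,2)@(7, 5): e=[14,8,-6] → .
    (1,3)@(3, 7): e=[4,0,12] → X  [on edge]
    (3,3)@(7, 7): e=[8,16,-8] → .
    (0,4)@(1, 9): e=[-4,0,20] → .  [on edge]
    (1,4)@(3, 9): e=[-2,8,10] → .
    (2,4)@(5, 9): e=[0,16,0] → .  [on edge]
    (1,9)@(3, 19): e=[-32,48,0] → .  [on edge]
  covered (3 px):
    . . . .
    . . . .
    . . X .
    . X X .
    . . . .
    . . . .
    . . . .
    . . . .
    . . . .
    . . . .
T2:
  2·area = 108
  edge (0, 20)→(0, 2): d=(0,-18) top-left  bias=+0
  edge (0, 2)→(6, 16): d=(6,14) right/bottom  bias=-1
  edge (6, 16)→(0, 20): d=(-6,4) right/bottom  bias=-1
    (0,2)@(1, 5): e=[18,4,86] → X
    (1,2)@(3, 5): e=[54,-24,78] → .
    (0,3)@(1, 7): e=[18,16,74] → X
    (1,3)@(3, 7): e=[54,-12,66] → .
    (0,4)@(1, 9): e=[18,28,62] → X
    (1,4)@(3, 9): e=[54,0,54] → .  [on edge]
    (0,5)@(1, 11): e=[18,40,50] → X
    (1,5)@(3, 11): e=[54,12,42] → X
    (2,5)@(5, 11): e=[90,-16,34] → .
    (0,6)@(1, 13): e=[18,52,38] → X
    (2,6)@(5, 13): e=[90,-4,22] → .
    (0,7)@(1, 15): e=[18,64,26] → X
  covered (13 px):
    . . . .
    . . . .
    X . . .
    X . . .
    X . . .
    X X . .
    X X . .
    X X X .
    X X . .
    X . . .

Result: [52,38,18]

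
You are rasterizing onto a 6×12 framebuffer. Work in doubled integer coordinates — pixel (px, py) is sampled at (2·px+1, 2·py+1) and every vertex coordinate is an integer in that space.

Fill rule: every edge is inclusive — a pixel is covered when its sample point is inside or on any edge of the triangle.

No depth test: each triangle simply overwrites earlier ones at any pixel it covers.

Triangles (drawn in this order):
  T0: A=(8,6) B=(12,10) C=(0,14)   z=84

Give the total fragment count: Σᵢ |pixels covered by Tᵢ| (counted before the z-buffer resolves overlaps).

T0:
  2·area = 64
  edge (8, 6)→(12, 10): d=(4,4) inclusive
  edge (12, 10)→(0, 14): d=(-12,4) inclusive
  edge (0, 14)→(8, 6): d=(8,-8) inclusive
    (1,0)@(3, 1): e=[0,144,-80] → ·  [on edge]
    (2,1)@(5, 3): e=[0,112,-48] → ·  [on edge]
    (5,1)@(11, 3): e=[-24,88,0] → ·  [on edge]
    (3,2)@(7, 5): e=[0,80,-16] → ·  [on edge]
    (4,2)@(9, 5): e=[-8,72,0] → ·  [on edge]
    (3,3)@(7, 7): e=[8,56,0] → #  [on edge]
    (4,3)@(9, 7): e=[0,48,16] → #  [on edge]
    (5,3)@(11, 7): e=[-8,40,32] → ·
    (2,4)@(5, 9): e=[24,40,0] → #  [on edge]
    (5,4)@(11, 9): e=[0,16,48] → #  [on edge]
    (1,5)@(3, 11): e=[40,24,0] → #  [on edge]
    (4,5)@(9, 11): e=[16,0,48] → #  [on edge]
    (0,6)@(1, 13): e=[56,8,0] → #  [on edge]
    (1,6)@(3, 13): e=[48,0,16] → #  [on edge]
  covered (12 px):
    · · · · · ·
    · · · · · ·
    · · · · · ·
    · · · # # ·
    · · # # # #
    · # # # # ·
    # # · · · ·
    · · · · · ·
    · · · · · ·
    · · · · · ·
    · · · · · ·
    · · · · · ·

Answer: 12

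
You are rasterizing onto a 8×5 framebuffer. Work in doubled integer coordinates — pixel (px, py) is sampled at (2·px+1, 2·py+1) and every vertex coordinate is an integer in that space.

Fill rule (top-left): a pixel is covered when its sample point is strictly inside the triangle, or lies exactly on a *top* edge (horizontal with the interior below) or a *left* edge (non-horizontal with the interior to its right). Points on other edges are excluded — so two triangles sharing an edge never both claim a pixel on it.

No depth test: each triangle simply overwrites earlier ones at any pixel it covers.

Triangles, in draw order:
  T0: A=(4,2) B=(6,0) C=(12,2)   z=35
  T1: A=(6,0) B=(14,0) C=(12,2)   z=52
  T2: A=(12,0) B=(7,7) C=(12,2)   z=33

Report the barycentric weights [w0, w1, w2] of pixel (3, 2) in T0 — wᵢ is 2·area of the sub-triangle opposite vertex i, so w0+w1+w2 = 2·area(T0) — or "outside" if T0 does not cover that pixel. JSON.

T0:
  2·area = 16
  edge (4, 2)→(6, 0): d=(2,-2) top-left  bias=+0
  edge (6, 0)→(12, 2): d=(6,2) right/bottom  bias=-1
  edge (12, 2)→(4, 2): d=(-8,0) right/bottom  bias=-1
    (2,0)@(5, 1): e=[0,8,8] → #  [on edge]
    (3,0)@(7, 1): e=[4,4,8] → #
    (4,0)@(9, 1): e=[8,0,8] → ·  [on edge]
    (1,1)@(3, 3): e=[0,24,-8] → ·  [on edge]
    (2,1)@(5, 3): e=[4,20,-8] → ·
    (3,1)@(7, 3): e=[8,16,-8] → ·
    (7,1)@(15, 3): e=[24,0,-8] → ·  [on edge]
    (0,2)@(1, 5): e=[0,40,-24] → ·  [on edge]
  covered (2 px):
    · · # # · · · ·
    · · · · · · · ·
    · · · · · · · ·
    · · · · · · · ·
    · · · · · · · ·
T1:
  2·area = 16
  edge (6, 0)→(14, 0): d=(8,0) top-left  bias=+0
  edge (14, 0)→(12, 2): d=(-2,2) right/bottom  bias=-1
  edge (12, 2)→(6, 0): d=(-6,-2) top-left  bias=+0
    (4,0)@(9, 1): e=[8,8,0] → #  [on edge]
    (5,0)@(11, 1): e=[8,4,4] → #
    (6,0)@(13, 1): e=[8,0,8] → ·  [on edge]
    (4,1)@(9, 3): e=[24,4,-12] → ·
    (5,1)@(11, 3): e=[24,0,-8] → ·  [on edge]
    (7,1)@(15, 3): e=[24,-8,0] → ·  [on edge]
    (4,2)@(9, 5): e=[40,0,-24] → ·  [on edge]
    (3,3)@(7, 7): e=[56,0,-40] → ·  [on edge]
    (2,4)@(5, 9): e=[72,0,-56] → ·  [on edge]
  covered (2 px):
    · · · · # # · ·
    · · · · · · · ·
    · · · · · · · ·
    · · · · · · · ·
    · · · · · · · ·
T2:
  2·area = 10  (B↔C swapped to make it positive)
  edge (12, 0)→(12, 2): d=(0,2) right/bottom  bias=-1
  edge (12, 2)→(7, 7): d=(-5,5) right/bottom  bias=-1
  edge (7, 7)→(12, 0): d=(5,-7) top-left  bias=+0
    (6,0)@(13, 1): e=[-2,0,12] → ·  [on edge]
    (5,1)@(11, 3): e=[2,0,8] → ·  [on edge]
    (4,2)@(9, 5): e=[6,0,4] → ·  [on edge]
    (3,3)@(7, 7): e=[10,0,0] → ·  [on edge]
    (2,4)@(5, 9): e=[14,0,-4] → ·  [on edge]
  covered (0 px):
    · · · · · · · ·
    · · · · · · · ·
    · · · · · · · ·
    · · · · · · · ·
    · · · · · · · ·

Answer: "outside"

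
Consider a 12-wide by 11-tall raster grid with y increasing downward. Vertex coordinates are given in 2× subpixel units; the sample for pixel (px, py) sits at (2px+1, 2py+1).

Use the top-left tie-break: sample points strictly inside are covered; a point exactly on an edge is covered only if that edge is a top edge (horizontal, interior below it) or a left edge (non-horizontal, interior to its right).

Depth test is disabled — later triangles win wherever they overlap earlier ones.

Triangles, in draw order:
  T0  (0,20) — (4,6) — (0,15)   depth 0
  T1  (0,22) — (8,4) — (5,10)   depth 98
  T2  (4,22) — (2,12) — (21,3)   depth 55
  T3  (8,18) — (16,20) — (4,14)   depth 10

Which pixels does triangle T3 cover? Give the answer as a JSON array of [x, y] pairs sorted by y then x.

T0:
  2·area = 20  (B↔C swapped to make it positive)
  edge (0, 20)→(0, 15): d=(0,-5) top-left  bias=+0
  edge (0, 15)→(4, 6): d=(4,-9) top-left  bias=+0
  edge (4, 6)→(0, 20): d=(-4,14) right/bottom  bias=-1
    (1,4)@(3, 9): e=[15,3,2] → █
    (2,4)@(5, 9): e=[25,21,-26] → ·
    (1,5)@(3, 11): e=[15,11,-6] → ·
    (0,6)@(1, 13): e=[5,1,14] → █
    (1,6)@(3, 13): e=[15,19,-14] → ·
    (0,7)@(1, 15): e=[5,9,6] → █
    (1,7)@(3, 15): e=[15,27,-22] → ·
    (0,8)@(1, 17): e=[5,17,-2] → ·
  covered (3 px):
    · · · · · · · · · · · ·
    · · · · · · · · · · · ·
    · · · · · · · · · · · ·
    · · · · · · · · · · · ·
    · █ · · · · · · · · · ·
    · · · · · · · · · · · ·
    █ · · · · · · · · · · ·
    █ · · · · · · · · · · ·
    · · · · · · · · · · · ·
    · · · · · · · · · · · ·
    · · · · · · · · · · · ·
T1:
  2·area = 6  (B↔C swapped to make it positive)
  edge (0, 22)→(5, 10): d=(5,-12) top-left  bias=+0
  edge (5, 10)→(8, 4): d=(3,-6) top-left  bias=+0
  edge (8, 4)→(0, 22): d=(-8,18) right/bottom  bias=-1
    (1,7)@(3, 15): e=[1,3,2] → █
    (2,7)@(5, 15): e=[25,15,-34] → ·
    (1,8)@(3, 17): e=[11,9,-14] → ·
  covered (1 px):
    · · · · · · · · · · · ·
    · · · · · · · · · · · ·
    · · · · · · · · · · · ·
    · · · · · · · · · · · ·
    · · · · · · · · · · · ·
    · · · · · · · · · · · ·
    · · · · · · · · · · · ·
    · █ · · · · · · · · · ·
    · · · · · · · · · · · ·
    · · · · · · · · · · · ·
    · · · · · · · · · · · ·
T2:
  2·area = 208
  edge (4, 22)→(2, 12): d=(-2,-10) top-left  bias=+0
  edge (2, 12)→(21, 3): d=(19,-9) top-left  bias=+0
  edge (21, 3)→(4, 22): d=(-17,19) right/bottom  bias=-1
    (10,1)@(21, 3): e=[208,0,0] → ·  [on edge]
    (8,2)@(17, 5): e=[164,2,42] → █
    (9,2)@(19, 5): e=[184,20,4] → █
    (10,2)@(21, 5): e=[204,38,-34] → ·
    (0,3)@(1, 7): e=[0,-104,312] → ·  [on edge]
    (6,3)@(13, 7): e=[120,4,84] → █
    (7,3)@(15, 7): e=[140,22,46] → █
    (9,3)@(19, 7): e=[180,58,-30] → ·
    (4,4)@(9, 9): e=[76,6,126] → █
    (5,4)@(11, 9): e=[96,24,88] → █
    (8,4)@(17, 9): e=[156,78,-26] → ·
    (2,5)@(5, 11): e=[32,8,168] → █
    (1,8)@(3, 17): e=[0,104,104] → █  [on edge]
  covered (27 px):
    · · · · · · · · · · · ·
    · · · · · · · · · · · ·
    · · · · · · · · █ █ · ·
    · · · · · · █ █ █ · · ·
    · · · · █ █ █ █ · · · ·
    · · █ █ █ █ █ · · · · ·
    · █ █ █ █ █ · · · · · ·
    · █ █ █ █ · · · · · · ·
    · █ █ █ · · · · · · · ·
    · · █ · · · · · · · · ·
    · · · · · · · · · · · ·
T3:
  2·area = 24  (B↔C swapped to make it positive)
  edge (8, 18)→(4, 14): d=(-4,-4) top-left  bias=+0
  edge (4, 14)→(16, 20): d=(12,6) right/bottom  bias=-1
  edge (16, 20)→(8, 18): d=(-8,-2) top-left  bias=+0
    (0,5)@(1, 11): e=[0,-18,42] → ·  [on edge]
    (1,6)@(3, 13): e=[0,-6,30] → ·  [on edge]
    (2,7)@(5, 15): e=[0,6,18] → █  [on edge]
    (3,7)@(7, 15): e=[8,-6,22] → ·
    (2,8)@(5, 17): e=[-8,30,2] → ·
    (3,8)@(7, 17): e=[0,18,6] → █  [on edge]
    (4,8)@(9, 17): e=[8,6,10] → █
    (5,8)@(11, 17): e=[16,-6,14] → ·
    (3,9)@(7, 19): e=[-8,42,-10] → ·
    (4,9)@(9, 19): e=[0,30,-6] → ·  [on edge]
    (6,9)@(13, 19): e=[16,6,2] → █
    (7,9)@(15, 19): e=[24,-6,6] → ·
    (5,10)@(11, 21): e=[0,42,-18] → ·  [on edge]
  covered (4 px):
    · · · · · · · · · · · ·
    · · · · · · · · · · · ·
    · · · · · · · · · · · ·
    · · · · · · · · · · · ·
    · · · · · · · · · · · ·
    · · · · · · · · · · · ·
    · · · · · · · · · · · ·
    · · █ · · · · · · · · ·
    · · · █ █ · · · · · · ·
    · · · · · · █ · · · · ·
    · · · · · · · · · · · ·

Result: [[2,7],[3,8],[4,8],[6,9]]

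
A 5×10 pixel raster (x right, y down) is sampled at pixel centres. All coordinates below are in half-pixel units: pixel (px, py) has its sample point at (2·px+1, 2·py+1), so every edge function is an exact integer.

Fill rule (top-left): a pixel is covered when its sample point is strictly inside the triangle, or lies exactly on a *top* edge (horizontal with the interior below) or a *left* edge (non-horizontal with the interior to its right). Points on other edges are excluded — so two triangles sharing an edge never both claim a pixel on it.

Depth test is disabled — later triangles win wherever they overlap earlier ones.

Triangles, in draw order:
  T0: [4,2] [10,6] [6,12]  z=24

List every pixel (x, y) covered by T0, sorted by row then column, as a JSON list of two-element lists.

T0:
  2·area = 52
  edge (4, 2)→(10, 6): d=(6,4) right/bottom  bias=-1
  edge (10, 6)→(6, 12): d=(-4,6) right/bottom  bias=-1
  edge (6, 12)→(4, 2): d=(-2,-10) top-left  bias=+0
    (2,1)@(5, 3): e=[2,42,8] → #
    (3,1)@(7, 3): e=[-6,30,28] → ·
    (2,2)@(5, 5): e=[14,34,4] → #
    (3,2)@(7, 5): e=[6,22,24] → #
    (4,2)@(9, 5): e=[-2,10,44] → ·
    (2,3)@(5, 7): e=[26,26,0] → #  [on edge]
    (4,3)@(9, 7): e=[10,2,40] → #
    (2,4)@(5, 9): e=[38,18,-4] → ·
    (3,4)@(7, 9): e=[30,6,16] → #
    (4,4)@(9, 9): e=[22,-6,36] → ·
    (3,5)@(7, 11): e=[42,-2,12] → ·
    (3,8)@(7, 17): e=[78,-26,0] → ·  [on edge]
  covered (7 px):
    · · · · ·
    · · # · ·
    · · # # ·
    · · # # #
    · · · # ·
    · · · · ·
    · · · · ·
    · · · · ·
    · · · · ·
    · · · · ·

Answer: [[2,1],[2,2],[3,2],[2,3],[3,3],[4,3],[3,4]]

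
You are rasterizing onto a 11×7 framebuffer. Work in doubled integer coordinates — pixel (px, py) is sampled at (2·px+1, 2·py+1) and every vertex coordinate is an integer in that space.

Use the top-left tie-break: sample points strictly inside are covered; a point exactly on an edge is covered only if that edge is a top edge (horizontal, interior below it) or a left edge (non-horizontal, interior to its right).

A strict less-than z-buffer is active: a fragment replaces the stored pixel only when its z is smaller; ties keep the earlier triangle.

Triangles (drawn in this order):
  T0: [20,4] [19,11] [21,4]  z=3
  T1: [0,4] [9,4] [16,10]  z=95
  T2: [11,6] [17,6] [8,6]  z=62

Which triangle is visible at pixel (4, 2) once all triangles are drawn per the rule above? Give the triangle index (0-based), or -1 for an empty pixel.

T0:
  2·area = 7  (B↔C swapped to make it positive)
  edge (20, 4)→(21, 4): d=(1,0) top-left  bias=+0
  edge (21, 4)→(19, 11): d=(-2,7) right/bottom  bias=-1
  edge (19, 11)→(20, 4): d=(1,-7) top-left  bias=+0
    (9,5)@(19, 11): e=[7,0,0] → .  [on edge]
  covered (0 px):
    . . . . . . . . . . .
    . . . . . . . . . . .
    . . . . . . . . . . .
    . . . . . . . . . . .
    . . . . . . . . . . .
    . . . . . . . . . . .
    . . . . . . . . . . .
T1:
  2·area = 54
  edge (0, 4)→(9, 4): d=(9,0) top-left  bias=+0
  edge (9, 4)→(16, 10): d=(7,6) right/bottom  bias=-1
  edge (16, 10)→(0, 4): d=(-16,-6) top-left  bias=+0
    (1,2)@(3, 5): e=[9,43,2] → X
    (2,2)@(5, 5): e=[9,31,14] → X
    (3,2)@(7, 5): e=[9,19,26] → X
    (4,2)@(9, 5): e=[9,7,38] → X
    (5,2)@(11, 5): e=[9,-5,50] → .
    (1,3)@(3, 7): e=[27,57,-30] → .
    (2,3)@(5, 7): e=[27,45,-18] → .
    (3,3)@(7, 7): e=[27,33,-6] → .
    (4,3)@(9, 7): e=[27,21,6] → X
    (5,3)@(11, 7): e=[27,9,18] → X
    (6,3)@(13, 7): e=[27,-3,30] → .
    (4,4)@(9, 9): e=[45,35,-26] → .
  covered (6 px):
    . . . . . . . . . . .
    . . . . . . . . . . .
    . X X X X . . . . . .
    . . . . X X . . . . .
    . . . . . . . . . . .
    . . . . . . . . . . .
    . . . . . . . . . . .
T2:
  degenerate (2·area = 0) — covers nothing

Z-buffer (winner per pixel, '.' = empty):
  . . . . . . . . . . .
  . . . . . . . . . . .
  . 1 1 1 1 . . . . . .
  . . . . 1 1 . . . . .
  . . . . . . . . . . .
  . . . . . . . . . . .
  . . . . . . . . . . .

Final: 1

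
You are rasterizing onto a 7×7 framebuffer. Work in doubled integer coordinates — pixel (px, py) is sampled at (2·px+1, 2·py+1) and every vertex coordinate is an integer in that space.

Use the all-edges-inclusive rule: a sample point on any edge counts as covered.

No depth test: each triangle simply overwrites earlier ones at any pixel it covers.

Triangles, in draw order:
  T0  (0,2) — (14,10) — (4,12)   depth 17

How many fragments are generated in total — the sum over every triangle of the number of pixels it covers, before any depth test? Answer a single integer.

T0:
  2·area = 108
  edge (0, 2)→(14, 10): d=(14,8) inclusive
  edge (14, 10)→(4, 12): d=(-10,2) inclusive
  edge (4, 12)→(0, 2): d=(-4,-10) inclusive
    (0,1)@(1, 3): e=[6,96,6] → █
    (1,1)@(3, 3): e=[-10,92,26] → ·
    (0,2)@(1, 5): e=[34,76,-2] → ·
    (1,2)@(3, 5): e=[18,72,18] → █
    (2,2)@(5, 5): e=[2,68,38] → █
    (3,2)@(7, 5): e=[-14,64,58] → ·
    (1,3)@(3, 7): e=[46,52,10] → █
    (3,3)@(7, 7): e=[14,44,50] → █
    (4,3)@(9, 7): e=[-2,40,70] → ·
    (1,4)@(3, 9): e=[74,32,2] → █
    (4,4)@(9, 9): e=[26,20,62] → █
    (5,4)@(11, 9): e=[10,16,82] → █
    (4,5)@(9, 11): e=[54,0,54] → █  [on edge]
  covered (14 px):
    · · · · · · ·
    █ · · · · · ·
    · █ █ · · · ·
    · █ █ █ · · ·
    · █ █ █ █ █ ·
    · · █ █ █ · ·
    · · · · · · ·

Answer: 14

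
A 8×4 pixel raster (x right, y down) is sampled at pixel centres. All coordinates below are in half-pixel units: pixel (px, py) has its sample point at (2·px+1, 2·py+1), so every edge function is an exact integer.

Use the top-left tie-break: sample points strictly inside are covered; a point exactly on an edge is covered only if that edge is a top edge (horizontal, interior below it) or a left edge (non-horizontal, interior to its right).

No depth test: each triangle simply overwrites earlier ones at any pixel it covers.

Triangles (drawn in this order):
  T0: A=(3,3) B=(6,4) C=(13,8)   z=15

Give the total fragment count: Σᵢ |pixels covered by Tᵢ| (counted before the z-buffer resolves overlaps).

T0:
  2·area = 5
  edge (3, 3)→(6, 4): d=(3,1) right/bottom  bias=-1
  edge (6, 4)→(13, 8): d=(7,4) right/bottom  bias=-1
  edge (13, 8)→(3, 3): d=(-10,-5) top-left  bias=+0
    (1,1)@(3, 3): e=[0,5,0] → .  [on edge]
    (3,2)@(7, 5): e=[2,3,0] → X  [on edge]
    (4,2)@(9, 5): e=[0,-5,10] → .  [on edge]
    (3,3)@(7, 7): e=[8,17,-20] → .
    (5,3)@(11, 7): e=[4,1,0] → X  [on edge]
    (6,3)@(13, 7): e=[2,-7,10] → .
    (7,3)@(15, 7): e=[0,-15,20] → .  [on edge]
  covered (2 px):
    . . . . . . . .
    . . . . . . . .
    . . . X . . . .
    . . . . . X . .

Result: 2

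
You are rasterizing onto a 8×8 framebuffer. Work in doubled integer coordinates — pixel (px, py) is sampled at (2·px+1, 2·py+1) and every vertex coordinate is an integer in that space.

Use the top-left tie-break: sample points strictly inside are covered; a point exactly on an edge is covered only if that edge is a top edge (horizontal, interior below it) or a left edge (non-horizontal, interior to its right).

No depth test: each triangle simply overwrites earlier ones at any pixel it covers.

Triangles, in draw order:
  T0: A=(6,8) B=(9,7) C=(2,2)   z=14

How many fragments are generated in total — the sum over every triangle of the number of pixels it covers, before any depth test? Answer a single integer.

T0:
  2·area = 22  (B↔C swapped to make it positive)
  edge (6, 8)→(2, 2): d=(-4,-6) top-left  bias=+0
  edge (2, 2)→(9, 7): d=(7,5) right/bottom  bias=-1
  edge (9, 7)→(6, 8): d=(-3,1) right/bottom  bias=-1
    (1,1)@(3, 3): e=[2,2,18] → X
    (2,1)@(5, 3): e=[14,-8,16] → .
    (1,2)@(3, 5): e=[-6,16,12] → .
    (2,2)@(5, 5): e=[6,6,10] → X
    (3,2)@(7, 5): e=[18,-4,8] → .
    (7,2)@(15, 5): e=[66,-44,0] → .  [on edge]
    (2,3)@(5, 7): e=[-2,20,4] → .
    (3,3)@(7, 7): e=[10,10,2] → X
    (4,3)@(9, 7): e=[22,0,0] → .  [on edge]
    (1,4)@(3, 9): e=[-22,44,0] → .  [on edge]
    (3,4)@(7, 9): e=[2,24,-4] → .
  covered (3 px):
    . . . . . . . .
    . X . . . . . .
    . . X . . . . .
    . . . X . . . .
    . . . . . . . .
    . . . . . . . .
    . . . . . . . .
    . . . . . . . .

Final: 3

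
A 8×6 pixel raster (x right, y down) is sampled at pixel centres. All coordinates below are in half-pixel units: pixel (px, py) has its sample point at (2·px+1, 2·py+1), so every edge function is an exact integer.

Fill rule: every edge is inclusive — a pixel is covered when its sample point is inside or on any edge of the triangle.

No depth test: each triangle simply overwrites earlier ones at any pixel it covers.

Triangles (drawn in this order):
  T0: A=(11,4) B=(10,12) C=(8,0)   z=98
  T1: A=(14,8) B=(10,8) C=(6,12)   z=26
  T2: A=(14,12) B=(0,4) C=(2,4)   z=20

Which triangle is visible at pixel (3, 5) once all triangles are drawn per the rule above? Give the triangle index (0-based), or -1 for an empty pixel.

T0:
  2·area = 28
  edge (11, 4)→(10, 12): d=(-1,8) inclusive
  edge (10, 12)→(8, 0): d=(-2,-12) inclusive
  edge (8, 0)→(11, 4): d=(3,4) inclusive
    (4,1)@(9, 3): e=[17,6,5] → #
    (5,1)@(11, 3): e=[1,30,-3] → ·
    (4,2)@(9, 5): e=[15,2,11] → #
    (5,2)@(11, 5): e=[-1,26,3] → ·
    (4,3)@(9, 7): e=[13,-2,17] → ·
  covered (2 px):
    · · · · · · · ·
    · · · · # · · ·
    · · · · # · · ·
    · · · · · · · ·
    · · · · · · · ·
    · · · · · · · ·
T1:
  2·area = 16  (B↔C swapped to make it positive)
  edge (14, 8)→(6, 12): d=(-8,4) inclusive
  edge (6, 12)→(10, 8): d=(4,-4) inclusive
  edge (10, 8)→(14, 8): d=(4,0) inclusive
    (7,1)@(15, 3): e=[36,0,-20] → ·  [on edge]
    (6,2)@(13, 5): e=[28,0,-12] → ·  [on edge]
    (5,3)@(11, 7): e=[20,0,-4] → ·  [on edge]
    (4,4)@(9, 9): e=[12,0,4] → #  [on edge]
    (5,4)@(11, 9): e=[4,8,4] → #
    (6,4)@(13, 9): e=[-4,16,4] → ·
    (3,5)@(7, 11): e=[4,0,12] → #  [on edge]
    (4,5)@(9, 11): e=[-4,8,12] → ·
    (5,5)@(11, 11): e=[-12,16,12] → ·
  covered (3 px):
    · · · · · · · ·
    · · · · · · · ·
    · · · · · · · ·
    · · · · · · · ·
    · · · · # # · ·
    · · · # · · · ·
T2:
  2·area = 16
  edge (14, 12)→(0, 4): d=(-14,-8) inclusive
  edge (0, 4)→(2, 4): d=(2,0) inclusive
  edge (2, 4)→(14, 12): d=(12,8) inclusive
    (1,2)@(3, 5): e=[10,2,4] → #
    (2,2)@(5, 5): e=[26,2,-12] → ·
    (1,3)@(3, 7): e=[-18,6,28] → ·
    (4,4)@(9, 9): e=[2,10,4] → #
    (5,4)@(11, 9): e=[18,10,-12] → ·
    (4,5)@(9, 11): e=[-26,14,28] → ·
  covered (2 px):
    · · · · · · · ·
    · · · · · · · ·
    · # · · · · · ·
    · · · · · · · ·
    · · · · # · · ·
    · · · · · · · ·

Z-buffer (winner per pixel, '.' = empty):
  . . . . . . . .
  . . . . 0 . . .
  . 2 . . 0 . . .
  . . . . . . . .
  . . . . 2 1 . .
  . . . 1 . . . .

Result: 1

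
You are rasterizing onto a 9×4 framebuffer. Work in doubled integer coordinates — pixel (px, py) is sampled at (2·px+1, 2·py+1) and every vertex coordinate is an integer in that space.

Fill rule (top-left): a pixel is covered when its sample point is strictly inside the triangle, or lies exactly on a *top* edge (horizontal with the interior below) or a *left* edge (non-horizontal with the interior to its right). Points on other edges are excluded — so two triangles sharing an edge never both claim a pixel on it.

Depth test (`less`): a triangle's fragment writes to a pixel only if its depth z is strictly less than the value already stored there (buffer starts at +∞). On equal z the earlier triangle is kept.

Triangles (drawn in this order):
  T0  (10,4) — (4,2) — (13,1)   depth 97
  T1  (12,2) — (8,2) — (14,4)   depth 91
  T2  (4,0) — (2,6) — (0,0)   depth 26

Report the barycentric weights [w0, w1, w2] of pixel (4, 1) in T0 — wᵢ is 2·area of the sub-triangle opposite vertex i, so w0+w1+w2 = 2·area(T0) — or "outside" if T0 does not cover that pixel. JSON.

T0:
  2·area = 24
  edge (10, 4)→(4, 2): d=(-6,-2) top-left  bias=+0
  edge (4, 2)→(13, 1): d=(9,-1) top-left  bias=+0
  edge (13, 1)→(10, 4): d=(-3,3) right/bottom  bias=-1
    (0,0)@(1, 1): e=[0,-12,36] → ·  [on edge]
    (6,0)@(13, 1): e=[24,0,0] → ·  [on edge]
    (3,1)@(7, 3): e=[0,12,12] → █  [on edge]
    (4,1)@(9, 3): e=[4,14,6] → █
    (5,1)@(11, 3): e=[8,16,0] → ·  [on edge]
    (3,2)@(7, 5): e=[-12,30,6] → ·
    (4,2)@(9, 5): e=[-8,32,0] → ·  [on edge]
    (6,2)@(13, 5): e=[0,36,-12] → ·  [on edge]
    (3,3)@(7, 7): e=[-24,48,0] → ·  [on edge]
  covered (2 px):
    · · · · · · · · ·
    · · · █ █ · · · ·
    · · · · · · · · ·
    · · · · · · · · ·
T1:
  2·area = 8  (B↔C swapped to make it positive)
  edge (12, 2)→(14, 4): d=(2,2) right/bottom  bias=-1
  edge (14, 4)→(8, 2): d=(-6,-2) top-left  bias=+0
  edge (8, 2)→(12, 2): d=(4,0) top-left  bias=+0
    (2,0)@(5, 1): e=[12,0,-4] → ·  [on edge]
    (5,0)@(11, 1): e=[0,12,-4] → ·  [on edge]
    (5,1)@(11, 3): e=[4,0,4] → █  [on edge]
    (6,1)@(13, 3): e=[0,4,4] → ·  [on edge]
    (5,2)@(11, 5): e=[8,-12,12] → ·
    (7,2)@(15, 5): e=[0,-4,12] → ·  [on edge]
    (8,2)@(17, 5): e=[-4,0,12] → ·  [on edge]
    (8,3)@(17, 7): e=[0,-12,20] → ·  [on edge]
  covered (1 px):
    · · · · · · · · ·
    · · · · · █ · · ·
    · · · · · · · · ·
    · · · · · · · · ·
T2:
  2·area = 24
  edge (4, 0)→(2, 6): d=(-2,6) right/bottom  bias=-1
  edge (2, 6)→(0, 0): d=(-2,-6) top-left  bias=+0
  edge (0, 0)→(4, 0): d=(4,0) top-left  bias=+0
    (0,0)@(1, 1): e=[16,4,4] → █
    (1,0)@(3, 1): e=[4,16,4] → █
    (2,0)@(5, 1): e=[-8,28,4] → ·
    (0,1)@(1, 3): e=[12,0,12] → █  [on edge]
    (1,1)@(3, 3): e=[0,12,12] → ·  [on edge]
    (0,2)@(1, 5): e=[8,-4,20] → ·
  covered (3 px):
    █ █ · · · · · · ·
    █ · · · · · · · ·
    · · · · · · · · ·
    · · · · · · · · ·

Result: [14,6,4]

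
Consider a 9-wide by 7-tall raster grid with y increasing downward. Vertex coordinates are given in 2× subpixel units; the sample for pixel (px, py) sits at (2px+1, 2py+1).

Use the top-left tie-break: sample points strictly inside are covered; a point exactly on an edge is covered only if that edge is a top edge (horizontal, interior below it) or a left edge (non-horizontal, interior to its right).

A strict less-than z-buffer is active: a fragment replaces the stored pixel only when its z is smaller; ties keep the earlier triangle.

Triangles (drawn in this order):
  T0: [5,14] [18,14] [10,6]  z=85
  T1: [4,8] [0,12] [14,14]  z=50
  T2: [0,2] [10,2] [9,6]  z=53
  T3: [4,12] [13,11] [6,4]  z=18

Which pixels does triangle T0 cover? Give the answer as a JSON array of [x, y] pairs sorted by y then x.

T0:
  2·area = 104  (B↔C swapped to make it positive)
  edge (5, 14)→(10, 6): d=(5,-8) top-left  bias=+0
  edge (10, 6)→(18, 14): d=(8,8) right/bottom  bias=-1
  edge (18, 14)→(5, 14): d=(-13,0) right/bottom  bias=-1
    (2,0)@(5, 1): e=[-65,0,169] → ·  [on edge]
    (3,1)@(7, 3): e=[-39,0,143] → ·  [on edge]
    (4,2)@(9, 5): e=[-13,0,117] → ·  [on edge]
    (5,3)@(11, 7): e=[13,0,91] → ·  [on edge]
    (4,4)@(9, 9): e=[7,32,65] → #
    (5,4)@(11, 9): e=[23,16,65] → #
    (6,4)@(13, 9): e=[39,0,65] → ·  [on edge]
    (3,5)@(7, 11): e=[1,64,39] → #
    (6,5)@(13, 11): e=[49,16,39] → #
    (7,5)@(15, 11): e=[65,0,39] → ·  [on edge]
    (3,6)@(7, 13): e=[11,80,13] → #
    (7,6)@(15, 13): e=[75,16,13] → #
    (8,6)@(17, 13): e=[91,0,13] → ·  [on edge]
  covered (11 px):
    · · · · · · · · ·
    · · · · · · · · ·
    · · · · · · · · ·
    · · · · · · · · ·
    · · · · # # · · ·
    · · · # # # # · ·
    · · · # # # # # ·
T1:
  2·area = 64  (B↔C swapped to make it positive)
  edge (4, 8)→(14, 14): d=(10,6) right/bottom  bias=-1
  edge (14, 14)→(0, 12): d=(-14,-2) top-left  bias=+0
  edge (0, 12)→(4, 8): d=(4,-4) top-left  bias=+0
    (5,0)@(11, 1): e=[-112,176,0] → ·  [on edge]
    (4,1)@(9, 3): e=[-80,144,0] → ·  [on edge]
    (3,2)@(7, 5): e=[-48,112,0] → ·  [on edge]
    (2,3)@(5, 7): e=[-16,80,0] → ·  [on edge]
    (1,4)@(3, 9): e=[16,48,0] → #  [on edge]
    (2,4)@(5, 9): e=[4,52,8] → #
    (3,4)@(7, 9): e=[-8,56,16] → ·
    (0,5)@(1, 11): e=[48,16,0] → #  [on edge]
    (3,5)@(7, 11): e=[12,28,24] → #
    (4,5)@(9, 11): e=[0,32,32] → ·  [on edge]
    (0,6)@(1, 13): e=[68,-12,8] → ·
    (1,6)@(3, 13): e=[56,-8,16] → ·
    (3,6)@(7, 13): e=[32,0,32] → #  [on edge]
  covered (9 px):
    · · · · · · · · ·
    · · · · · · · · ·
    · · · · · · · · ·
    · · · · · · · · ·
    · # # · · · · · ·
    # # # # · · · · ·
    · · · # # # · · ·
T2:
  2·area = 40
  edge (0, 2)→(10, 2): d=(10,0) top-left  bias=+0
  edge (10, 2)→(9, 6): d=(-1,4) right/bottom  bias=-1
  edge (9, 6)→(0, 2): d=(-9,-4) top-left  bias=+0
    (1,1)@(3, 3): e=[10,27,3] → #
    (2,1)@(5, 3): e=[10,19,11] → #
    (3,1)@(7, 3): e=[10,11,19] → #
    (4,1)@(9, 3): e=[10,3,27] → #
    (5,1)@(11, 3): e=[10,-5,35] → ·
    (1,2)@(3, 5): e=[30,25,-15] → ·
    (2,2)@(5, 5): e=[30,17,-7] → ·
    (3,2)@(7, 5): e=[30,9,1] → #
    (5,2)@(11, 5): e=[30,-7,17] → ·
    (3,3)@(7, 7): e=[50,7,-17] → ·
    (4,3)@(9, 7): e=[50,-1,-9] → ·
  covered (6 px):
    · · · · · · · · ·
    · # # # # · · · ·
    · · · # # · · · ·
    · · · · · · · · ·
    · · · · · · · · ·
    · · · · · · · · ·
    · · · · · · · · ·
T3:
  2·area = 70  (B↔C swapped to make it positive)
  edge (4, 12)→(6, 4): d=(2,-8) top-left  bias=+0
  edge (6, 4)→(13, 11): d=(7,7) right/bottom  bias=-1
  edge (13, 11)→(4, 12): d=(-9,1) right/bottom  bias=-1
    (1,0)@(3, 1): e=[-30,0,100] → ·  [on edge]
    (2,1)@(5, 3): e=[-10,0,80] → ·  [on edge]
    (3,2)@(7, 5): e=[10,0,60] → ·  [on edge]
    (3,3)@(7, 7): e=[14,14,42] → #
    (4,3)@(9, 7): e=[30,0,40] → ·  [on edge]
    (2,4)@(5, 9): e=[2,42,26] → #
    (4,4)@(9, 9): e=[34,14,22] → #
    (5,4)@(11, 9): e=[50,0,20] → ·  [on edge]
    (2,5)@(5, 11): e=[6,56,8] → #
    (5,5)@(11, 11): e=[54,14,2] → #
    (6,5)@(13, 11): e=[70,0,0] → ·  [on edge]
    (2,6)@(5, 13): e=[10,70,-10] → ·
    (7,6)@(15, 13): e=[90,0,-20] → ·  [on edge]
  covered (8 px):
    · · · · · · · · ·
    · · · · · · · · ·
    · · · · · · · · ·
    · · · # · · · · ·
    · · # # # · · · ·
    · · # # # # · · ·
    · · · · · · · · ·

Final: [[4,4],[5,4],[3,5],[4,5],[5,5],[6,5],[3,6],[4,6],[5,6],[6,6],[7,6]]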